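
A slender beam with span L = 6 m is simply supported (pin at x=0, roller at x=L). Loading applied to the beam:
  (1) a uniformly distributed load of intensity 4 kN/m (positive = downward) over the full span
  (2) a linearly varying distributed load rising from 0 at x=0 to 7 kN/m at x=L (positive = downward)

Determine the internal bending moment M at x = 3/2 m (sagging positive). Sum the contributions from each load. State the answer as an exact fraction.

Load 1 — uniform load w=4 kN/m over full span:
  M_1 = wx(L-x)/2 = 4·(3/2)·(6-(3/2))/2 = 27/2 kN·m
Load 2 — triangular load w₀=7 kN/m (0→w₀ over full span):
  M_2 = w₀Lx/6 - w₀x³/(6L) = 7·6·(3/2)/6 - 7·(3/2)³/(6·6) = 315/32 kN·m
Superposition: M = Σ M_i = 747/32 kN·m ≈ 23.343750 kN·m

M(3/2) = 747/32 kN·m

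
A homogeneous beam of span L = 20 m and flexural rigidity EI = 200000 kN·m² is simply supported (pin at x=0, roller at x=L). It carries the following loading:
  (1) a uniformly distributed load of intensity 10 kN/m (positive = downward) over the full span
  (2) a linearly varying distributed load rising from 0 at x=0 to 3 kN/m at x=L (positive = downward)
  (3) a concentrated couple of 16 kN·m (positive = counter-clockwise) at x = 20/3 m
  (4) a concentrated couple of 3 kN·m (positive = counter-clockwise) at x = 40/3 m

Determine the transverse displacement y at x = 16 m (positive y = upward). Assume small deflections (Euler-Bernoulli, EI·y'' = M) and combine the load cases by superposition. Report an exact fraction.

y(16) = -99881/1406250 m

Load 1 — uniform load w=10 kN/m over full span:
  y_1 = -wx(L³-2Lx²+x³)/(24EI) = -10·16·(20³-2·20·16²+16³)/(24·200000) = -116/1875 m
Load 2 — triangular load w₀=3 kN/m (0→w₀ over full span):
  y_2 = -w₀x(7L⁴-10L²x²+3x⁴)/(360LEI) = -3·16·(7·20⁴-10·20²·16²+3·16⁴)/(360·20·200000) = -762/78125 m
Load 3 — applied couple M₀=16 kN·m at a=20/3 m (b=L-a=40/3):
  y_3 = (M₀x³/(6L)-M₀(x-a)²/2+C₁x)/EI  [x>a] with C₁=M₀(3b²-L²)/(6L)=160/9 = (16·16³/(6·20)-16·(16-(20/3))²/2+(160/9)·16)/200000 = 94/140625 m
Load 4 — applied couple M₀=3 kN·m at a=40/3 m (b=L-a=20/3):
  y_4 = (M₀x³/(6L)-M₀(x-a)²/2+C₁x)/EI  [x>a] with C₁=M₀(3b²-L²)/(6L)=-20/3 = (3·16³/(6·20)-3·(16-(40/3))²/2+(-20/3)·16)/200000 = -7/93750 m
Superposition: y = Σ y_i = -99881/1406250 m ≈ -0.071026 m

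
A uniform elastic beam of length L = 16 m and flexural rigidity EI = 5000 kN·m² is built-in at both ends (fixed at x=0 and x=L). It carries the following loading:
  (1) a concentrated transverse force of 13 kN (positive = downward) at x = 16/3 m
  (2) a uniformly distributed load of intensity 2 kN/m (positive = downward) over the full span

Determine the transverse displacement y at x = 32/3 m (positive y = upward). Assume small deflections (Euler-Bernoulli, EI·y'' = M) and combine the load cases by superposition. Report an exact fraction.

y(32/3) = -110336/1366875 m

Load 1 — point force P=13 kN at a=16/3 m (b=L-a=32/3):
  y_1 = -Pa²(L-x)²(3bL-(3b+a)(L-x))/(6L³EI)  [x>a] = -13·(16/3)²·(16-(32/3))²·(3·(32/3)·16-(3·(32/3)+(16/3))·(16-(32/3)))/(6·16³·5000) = -36608/1366875 m
Load 2 — uniform load w=2 kN/m over full span:
  y_2 = -wx²(L-x)²/(24EI) = -2·(32/3)²·(16-(32/3))²/(24·5000) = -8192/151875 m
Superposition: y = Σ y_i = -110336/1366875 m ≈ -0.080721 m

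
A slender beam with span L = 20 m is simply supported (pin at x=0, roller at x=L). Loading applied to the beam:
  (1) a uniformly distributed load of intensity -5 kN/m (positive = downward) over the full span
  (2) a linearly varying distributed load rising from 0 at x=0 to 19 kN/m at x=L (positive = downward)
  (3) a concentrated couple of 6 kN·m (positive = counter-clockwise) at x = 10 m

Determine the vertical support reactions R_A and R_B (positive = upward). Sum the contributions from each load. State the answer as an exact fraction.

R_A = 409/30 kN, R_B = 2291/30 kN

Load 1 — uniform load w=-5 kN/m over full span:
  R_A = wL/2 = (-5)·20/2 = -50 kN
  R_B = wL/2 = (-5)·20/2 = -50 kN
Load 2 — triangular load w₀=19 kN/m (0→w₀ over full span):
  R_A = w₀L/6 = 19·20/6 = 190/3 kN
  R_B = w₀L/3 = 19·20/3 = 380/3 kN
Load 3 — applied couple M₀=6 kN·m at a=10 m (b=L-a=10):
  R_A = M₀/L = 6/20 = 3/10 kN
  R_B = -M₀/L = -6/20 = -3/10 kN
Superposition: R_A = 409/30 kN, R_B = 2291/30 kN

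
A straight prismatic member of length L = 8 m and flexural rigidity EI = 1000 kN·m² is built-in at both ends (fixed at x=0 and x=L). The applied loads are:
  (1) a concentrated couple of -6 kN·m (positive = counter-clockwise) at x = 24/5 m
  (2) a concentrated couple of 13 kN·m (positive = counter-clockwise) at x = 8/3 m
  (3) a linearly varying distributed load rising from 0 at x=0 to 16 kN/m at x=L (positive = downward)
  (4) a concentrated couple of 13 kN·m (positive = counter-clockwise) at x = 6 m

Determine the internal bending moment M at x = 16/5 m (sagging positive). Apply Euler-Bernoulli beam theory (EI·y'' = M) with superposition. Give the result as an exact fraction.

Load 1 — applied couple M₀=-6 kN·m at a=24/5 m (b=L-a=16/5):
  M_1 = R_Ax - M_A  [x≤a] with R_A=-27/25, M_A=-48/25 = (-27/25)·(16/5) - (-48/25) = -192/125 kN·m
Load 2 — applied couple M₀=13 kN·m at a=8/3 m (b=L-a=16/3):
  M_2 = R_Ax - M_A - M₀  [x>a] with R_A=13/6, M_A=0 = (13/6)·(16/5) - 0 - 13 = -91/15 kN·m
Load 3 — triangular load w₀=16 kN/m (0→w₀ over full span):
  M_3 = 3w₀Lx/20 - w₀L²/30 - w₀x³/(6L) = 3·16·8·(16/5)/20 - 16·8²/30 - 16·(16/5)³/(6·8) = 2048/125 kN·m
Load 4 — applied couple M₀=13 kN·m at a=6 m (b=L-a=2):
  M_4 = R_Ax - M_A  [x≤a] with R_A=117/64, M_A=65/16 = (117/64)·(16/5) - (65/16) = 143/80 kN·m
Superposition: M = Σ M_i = 63413/6000 kN·m ≈ 10.568833 kN·m

M(16/5) = 63413/6000 kN·m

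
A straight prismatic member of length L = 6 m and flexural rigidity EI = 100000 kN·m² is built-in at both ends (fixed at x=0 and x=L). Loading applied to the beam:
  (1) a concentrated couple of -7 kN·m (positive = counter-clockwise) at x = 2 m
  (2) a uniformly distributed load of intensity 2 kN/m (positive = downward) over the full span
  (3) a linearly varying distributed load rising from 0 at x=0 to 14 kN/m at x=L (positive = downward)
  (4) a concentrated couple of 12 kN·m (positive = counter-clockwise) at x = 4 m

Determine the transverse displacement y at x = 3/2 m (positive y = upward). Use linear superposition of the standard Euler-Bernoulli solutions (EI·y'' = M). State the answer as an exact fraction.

y(3/2) = -25129/128000000 m

Load 1 — applied couple M₀=-7 kN·m at a=2 m (b=L-a=4):
  y_1 = (R_Ax³/6 - M_Ax²/2)/EI  [x≤a] with R_A=-14/9, M_A=0 = ((-14/9)·(3/2)³/6 - 0·(3/2)²/2)/100000 = -7/800000 m
Load 2 — uniform load w=2 kN/m over full span:
  y_2 = -wx²(L-x)²/(24EI) = -2·(3/2)²·(6-(3/2))²/(24·100000) = -243/6400000 m
Load 3 — triangular load w₀=14 kN/m (0→w₀ over full span):
  y_3 = -w₀x²(L-x)²(x+2L)/(120LEI) = -14·(3/2)²·(6-(3/2))²·((3/2)+2·6)/(120·6·100000) = -15309/128000000 m
Load 4 — applied couple M₀=12 kN·m at a=4 m (b=L-a=2):
  y_4 = (R_Ax³/6 - M_Ax²/2)/EI  [x≤a] with R_A=8/3, M_A=4 = ((8/3)·(3/2)³/6 - 4·(3/2)²/2)/100000 = -3/100000 m
Superposition: y = Σ y_i = -25129/128000000 m ≈ -0.000196 m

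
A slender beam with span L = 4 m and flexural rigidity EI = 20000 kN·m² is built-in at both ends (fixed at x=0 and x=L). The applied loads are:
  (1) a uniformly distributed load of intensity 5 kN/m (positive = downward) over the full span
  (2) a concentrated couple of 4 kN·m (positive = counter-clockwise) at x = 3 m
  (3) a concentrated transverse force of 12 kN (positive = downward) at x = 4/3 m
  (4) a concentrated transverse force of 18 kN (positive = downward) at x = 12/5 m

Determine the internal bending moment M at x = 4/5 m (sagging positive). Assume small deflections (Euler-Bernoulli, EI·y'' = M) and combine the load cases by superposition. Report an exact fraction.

Load 1 — uniform load w=5 kN/m over full span:
  M_1 = wLx/2 - wL²/12 - wx²/2 = 5·4·(4/5)/2 - 5·4²/12 - 5·(4/5)²/2 = -4/15 kN·m
Load 2 — applied couple M₀=4 kN·m at a=3 m (b=L-a=1):
  M_2 = R_Ax - M_A  [x≤a] with R_A=9/8, M_A=5/4 = (9/8)·(4/5) - (5/4) = -7/20 kN·m
Load 3 — point force P=12 kN at a=4/3 m (b=L-a=8/3):
  M_3 = Pb²(3a+b)x/L³ - Pab²/L²  [x≤a] = 12·(8/3)²·(3·(4/3)+(8/3))·(4/5)/4³ - 12·(4/3)·(8/3)²/4² = 0 kN·m
Load 4 — point force P=18 kN at a=12/5 m (b=L-a=8/5):
  M_4 = Pb²(3a+b)x/L³ - Pab²/L²  [x≤a] = 18·(8/5)²·(3·(12/5)+(8/5))·(4/5)/4³ - 18·(12/5)·(8/5)²/4² = -1152/625 kN·m
Superposition: M = Σ M_i = -18449/7500 kN·m ≈ -2.459867 kN·m

M(4/5) = -18449/7500 kN·m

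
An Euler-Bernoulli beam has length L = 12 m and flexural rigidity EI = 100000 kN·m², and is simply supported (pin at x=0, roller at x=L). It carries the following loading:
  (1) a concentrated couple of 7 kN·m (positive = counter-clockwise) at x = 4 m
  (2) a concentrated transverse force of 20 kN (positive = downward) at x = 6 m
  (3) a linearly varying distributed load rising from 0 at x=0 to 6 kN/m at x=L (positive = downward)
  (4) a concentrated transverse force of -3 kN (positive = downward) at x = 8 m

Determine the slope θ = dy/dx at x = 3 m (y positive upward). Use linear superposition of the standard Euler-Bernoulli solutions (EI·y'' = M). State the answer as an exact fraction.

Load 1 — applied couple M₀=7 kN·m at a=4 m (b=L-a=8):
  θ_1 = (M₀x²/(2L)+C₁)/EI  [x≤a] with C₁=M₀(3b²-L²)/(6L)=14/3 = (7·3²/(2·12)+(14/3))/100000 = 7/96000 rad
Load 2 — point force P=20 kN at a=6 m (b=L-a=6):
  θ_2 = -Pb(L²-b²-3x²)/(6LEI)  [x≤a] = -20·6·(12²-6²-3·3²)/(6·12·100000) = -27/20000 rad
Load 3 — triangular load w₀=6 kN/m (0→w₀ over full span):
  θ_3 = -w₀(7L⁴-30L²x²+15x⁴)/(360LEI) = -6·(7·12⁴-30·12²·3²+15·3⁴)/(360·12·100000) = -11943/8000000 rad
Load 4 — point force P=-3 kN at a=8 m (b=L-a=4):
  θ_4 = -Pb(L²-b²-3x²)/(6LEI)  [x≤a] = -(-3)·4·(12²-4²-3·3²)/(6·12·100000) = 101/600000 rad
Superposition: θ = Σ θ_i = -20813/8000000 rad ≈ -0.002602 rad

θ(3) = -20813/8000000 rad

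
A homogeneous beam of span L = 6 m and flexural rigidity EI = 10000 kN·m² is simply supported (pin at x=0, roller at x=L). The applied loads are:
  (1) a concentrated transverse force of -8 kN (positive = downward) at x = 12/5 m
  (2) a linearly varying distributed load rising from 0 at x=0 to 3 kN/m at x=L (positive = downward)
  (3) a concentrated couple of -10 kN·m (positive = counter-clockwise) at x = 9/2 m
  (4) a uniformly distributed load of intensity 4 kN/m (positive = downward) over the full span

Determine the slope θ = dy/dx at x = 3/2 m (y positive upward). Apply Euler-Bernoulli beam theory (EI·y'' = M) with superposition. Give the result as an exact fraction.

θ(3/2) = -473551/320000000 rad

Load 1 — point force P=-8 kN at a=12/5 m (b=L-a=18/5):
  θ_1 = -Pb(L²-b²-3x²)/(6LEI)  [x≤a] = -(-8)·(18/5)·(6²-(18/5)²-3·(3/2)²)/(6·6·10000) = 1629/1250000 rad
Load 2 — triangular load w₀=3 kN/m (0→w₀ over full span):
  θ_2 = -w₀(7L⁴-30L²x²+15x⁴)/(360LEI) = -3·(7·6⁴-30·6²·(3/2)²+15·(3/2)⁴)/(360·6·10000) = -11943/12800000 rad
Load 3 — applied couple M₀=-10 kN·m at a=9/2 m (b=L-a=3/2):
  θ_3 = (M₀x²/(2L)+C₁)/EI  [x≤a] with C₁=M₀(3b²-L²)/(6L)=65/8 = ((-10)·(3/2)²/(2·6)+(65/8))/10000 = 1/1600 rad
Load 4 — uniform load w=4 kN/m over full span:
  θ_4 = -w(L³-6Lx²+4x³)/(24EI) = -4·(6³-6·6·(3/2)²+4·(3/2)³)/(24·10000) = -99/40000 rad
Superposition: θ = Σ θ_i = -473551/320000000 rad ≈ -0.001480 rad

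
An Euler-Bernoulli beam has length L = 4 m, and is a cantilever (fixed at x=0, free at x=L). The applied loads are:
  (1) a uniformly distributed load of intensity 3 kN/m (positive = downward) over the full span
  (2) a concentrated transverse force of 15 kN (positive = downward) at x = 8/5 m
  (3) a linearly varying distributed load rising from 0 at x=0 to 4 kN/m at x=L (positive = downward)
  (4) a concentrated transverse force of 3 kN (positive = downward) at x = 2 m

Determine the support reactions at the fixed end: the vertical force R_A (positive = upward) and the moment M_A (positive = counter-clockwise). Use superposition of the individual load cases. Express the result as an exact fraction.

Load 1 — uniform load w=3 kN/m over full span:
  R_A = wL = 3·4 = 12 kN
  M_A = wL²/2 = 3·4²/2 = 24 kN·m
Load 2 — point force P=15 kN at a=8/5 m (b=L-a=12/5):
  R_A = P = 15 kN
  M_A = Pa = 15·(8/5) = 24 kN·m
Load 3 — triangular load w₀=4 kN/m (0→w₀ over full span):
  R_A = w₀L/2 = 4·4/2 = 8 kN
  M_A = w₀L²/3 = 4·4²/3 = 64/3 kN·m
Load 4 — point force P=3 kN at a=2 m (b=L-a=2):
  R_A = P = 3 kN
  M_A = Pa = 3·2 = 6 kN·m
Superposition: R_A = 38 kN, M_A = 226/3 kN·m

R_A = 38 kN, M_A = 226/3 kN·m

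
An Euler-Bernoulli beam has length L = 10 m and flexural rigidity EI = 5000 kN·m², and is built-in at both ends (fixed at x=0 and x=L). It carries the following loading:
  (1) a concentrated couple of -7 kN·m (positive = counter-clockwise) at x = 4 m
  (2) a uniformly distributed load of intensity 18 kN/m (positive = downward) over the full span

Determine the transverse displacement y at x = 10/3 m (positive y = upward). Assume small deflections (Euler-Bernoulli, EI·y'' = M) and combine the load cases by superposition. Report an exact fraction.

y(10/3) = -5021/67500 m

Load 1 — applied couple M₀=-7 kN·m at a=4 m (b=L-a=6):
  y_1 = (R_Ax³/6 - M_Ax²/2)/EI  [x≤a] with R_A=-126/125, M_A=-21/25 = ((-126/125)·(10/3)³/6 - (-21/25)·(10/3)²/2)/5000 = -7/22500 m
Load 2 — uniform load w=18 kN/m over full span:
  y_2 = -wx²(L-x)²/(24EI) = -18·(10/3)²·(10-(10/3))²/(24·5000) = -2/27 m
Superposition: y = Σ y_i = -5021/67500 m ≈ -0.074385 m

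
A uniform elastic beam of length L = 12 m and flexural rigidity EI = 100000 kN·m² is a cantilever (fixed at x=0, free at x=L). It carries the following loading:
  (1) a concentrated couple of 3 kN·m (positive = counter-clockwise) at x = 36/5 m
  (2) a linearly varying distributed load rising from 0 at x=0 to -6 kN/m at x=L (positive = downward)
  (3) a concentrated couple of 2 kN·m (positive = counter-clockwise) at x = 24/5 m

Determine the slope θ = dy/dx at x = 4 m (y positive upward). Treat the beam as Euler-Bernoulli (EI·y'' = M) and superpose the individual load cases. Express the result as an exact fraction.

Load 1 — applied couple M₀=3 kN·m at a=36/5 m (b=L-a=24/5):
  θ_1 = M₀x/EI  [x≤a] = 3·4/100000 = 3/25000 rad
Load 2 — triangular load w₀=-6 kN/m (0→w₀ over full span):
  θ_2 = (w₀Lx²/4-w₀L²x/3-w₀x⁴/(24L))/EI = ((-6)·12·4²/4-(-6)·12²·4/3-(-6)·4⁴/(24·12))/100000 = 163/18750 rad
Load 3 — applied couple M₀=2 kN·m at a=24/5 m (b=L-a=36/5):
  θ_3 = M₀x/EI  [x≤a] = 2·4/100000 = 1/12500 rad
Superposition: θ = Σ θ_i = 667/75000 rad ≈ 0.008893 rad

θ(4) = 667/75000 rad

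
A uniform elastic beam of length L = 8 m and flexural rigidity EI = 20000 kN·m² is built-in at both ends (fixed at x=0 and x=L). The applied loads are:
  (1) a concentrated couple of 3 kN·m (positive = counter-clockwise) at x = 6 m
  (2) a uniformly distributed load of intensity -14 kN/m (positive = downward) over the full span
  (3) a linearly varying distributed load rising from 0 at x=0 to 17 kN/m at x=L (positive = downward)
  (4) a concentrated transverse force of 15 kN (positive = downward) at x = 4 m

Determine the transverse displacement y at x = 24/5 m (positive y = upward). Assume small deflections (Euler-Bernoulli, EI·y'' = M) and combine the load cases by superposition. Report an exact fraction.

y(24/5) = 92663/156250000 m

Load 1 — applied couple M₀=3 kN·m at a=6 m (b=L-a=2):
  y_1 = (R_Ax³/6 - M_Ax²/2)/EI  [x≤a] with R_A=27/64, M_A=15/16 = ((27/64)·(24/5)³/6 - (15/16)·(24/5)²/2)/20000 = -189/1250000 m
Load 2 — uniform load w=-14 kN/m over full span:
  y_2 = -wx²(L-x)²/(24EI) = -(-14)·(24/5)²·(8-(24/5))²/(24·20000) = 2688/390625 m
Load 3 — triangular load w₀=17 kN/m (0→w₀ over full span):
  y_3 = -w₀x²(L-x)²(x+2L)/(120LEI) = -17·(24/5)²·(8-(24/5))²·((24/5)+2·8)/(120·8·20000) = -42432/9765625 m
Load 4 — point force P=15 kN at a=4 m (b=L-a=4):
  y_4 = -Pa²(L-x)²(3bL-(3b+a)(L-x))/(6L³EI)  [x>a] = -15·4²·(8-(24/5))²·(3·4·8-(3·4+4)·(8-(24/5)))/(6·8³·20000) = -28/15625 m
Superposition: y = Σ y_i = 92663/156250000 m ≈ 0.000593 m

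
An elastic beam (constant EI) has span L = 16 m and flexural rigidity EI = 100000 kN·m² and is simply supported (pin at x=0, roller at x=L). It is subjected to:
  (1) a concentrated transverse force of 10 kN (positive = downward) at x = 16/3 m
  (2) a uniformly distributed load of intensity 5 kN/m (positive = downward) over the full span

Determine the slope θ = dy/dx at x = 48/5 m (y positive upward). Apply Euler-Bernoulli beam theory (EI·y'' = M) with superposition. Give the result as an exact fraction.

θ(48/5) = 19664/6328125 rad

Load 1 — point force P=10 kN at a=16/3 m (b=L-a=32/3):
  θ_1 = -Pa(2L²-6Lx+3x²+a²)/(6LEI)  [x>a] = -10·(16/3)·(2·16²-6·16·(48/5)+3·(48/5)²+(16/3)²)/(6·16·100000) = 736/1265625 rad
Load 2 — uniform load w=5 kN/m over full span:
  θ_2 = -w(L³-6Lx²+4x³)/(24EI) = -5·(16³-6·16·(48/5)²+4·(48/5)³)/(24·100000) = 592/234375 rad
Superposition: θ = Σ θ_i = 19664/6328125 rad ≈ 0.003107 rad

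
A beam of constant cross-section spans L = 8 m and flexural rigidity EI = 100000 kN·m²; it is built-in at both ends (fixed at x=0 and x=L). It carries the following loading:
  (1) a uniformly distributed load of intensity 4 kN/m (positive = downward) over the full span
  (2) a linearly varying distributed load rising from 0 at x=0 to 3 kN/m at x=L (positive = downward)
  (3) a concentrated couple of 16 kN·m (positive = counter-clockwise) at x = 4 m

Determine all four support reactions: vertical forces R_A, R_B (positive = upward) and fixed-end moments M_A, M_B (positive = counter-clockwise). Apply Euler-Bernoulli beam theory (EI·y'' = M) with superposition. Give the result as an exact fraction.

R_A = 113/5 kN, M_A = 476/15 kN·m, R_B = 107/5 kN, M_B = -404/15 kN·m

Load 1 — uniform load w=4 kN/m over full span:
  R_A = wL/2 = 4·8/2 = 16 kN
  M_A = wL²/12 = 4·8²/12 = 64/3 kN·m
  R_B = wL/2 = 4·8/2 = 16 kN
  M_B = -wL²/12 = -4·8²/12 = -64/3 kN·m
Load 2 — triangular load w₀=3 kN/m (0→w₀ over full span):
  R_A = 3w₀L/20 = 3·3·8/20 = 18/5 kN
  M_A = w₀L²/30 = 3·8²/30 = 32/5 kN·m
  R_B = 7w₀L/20 = 7·3·8/20 = 42/5 kN
  M_B = -w₀L²/20 = -3·8²/20 = -48/5 kN·m
Load 3 — applied couple M₀=16 kN·m at a=4 m (b=L-a=4):
  R_A = 6M₀ab/L³ = 6·16·4·4/8³ = 3 kN
  M_A = M₀b(2a-b)/L² = 16·4·(2·4-4)/8² = 4 kN·m
  R_B = -6M₀ab/L³ = -6·16·4·4/8³ = -3 kN
  M_B = M₀a(2b-a)/L² = 16·4·(2·4-4)/8² = 4 kN·m
Superposition: R_A = 113/5 kN, M_A = 476/15 kN·m, R_B = 107/5 kN, M_B = -404/15 kN·m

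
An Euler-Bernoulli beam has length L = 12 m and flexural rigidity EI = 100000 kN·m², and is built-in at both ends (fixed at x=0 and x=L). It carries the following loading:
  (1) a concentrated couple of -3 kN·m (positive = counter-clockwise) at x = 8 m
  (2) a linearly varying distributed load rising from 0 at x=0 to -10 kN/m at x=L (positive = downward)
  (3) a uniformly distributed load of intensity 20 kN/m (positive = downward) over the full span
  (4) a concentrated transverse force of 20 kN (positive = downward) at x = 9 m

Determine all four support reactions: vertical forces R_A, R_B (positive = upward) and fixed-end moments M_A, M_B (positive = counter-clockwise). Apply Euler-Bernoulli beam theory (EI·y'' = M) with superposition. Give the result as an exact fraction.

Load 1 — applied couple M₀=-3 kN·m at a=8 m (b=L-a=4):
  R_A = 6M₀ab/L³ = 6·(-3)·8·4/12³ = -1/3 kN
  M_A = M₀b(2a-b)/L² = (-3)·4·(2·8-4)/12² = -1 kN·m
  R_B = -6M₀ab/L³ = -6·(-3)·8·4/12³ = 1/3 kN
  M_B = M₀a(2b-a)/L² = (-3)·8·(2·4-8)/12² = 0 kN·m
Load 2 — triangular load w₀=-10 kN/m (0→w₀ over full span):
  R_A = 3w₀L/20 = 3·(-10)·12/20 = -18 kN
  M_A = w₀L²/30 = (-10)·12²/30 = -48 kN·m
  R_B = 7w₀L/20 = 7·(-10)·12/20 = -42 kN
  M_B = -w₀L²/20 = -(-10)·12²/20 = 72 kN·m
Load 3 — uniform load w=20 kN/m over full span:
  R_A = wL/2 = 20·12/2 = 120 kN
  M_A = wL²/12 = 20·12²/12 = 240 kN·m
  R_B = wL/2 = 20·12/2 = 120 kN
  M_B = -wL²/12 = -20·12²/12 = -240 kN·m
Load 4 — point force P=20 kN at a=9 m (b=L-a=3):
  R_A = Pb²(3a+b)/L³ = 20·3²·(3·9+3)/12³ = 25/8 kN
  M_A = Pab²/L² = 20·9·3²/12² = 45/4 kN·m
  R_B = Pa²(a+3b)/L³ = 20·9²·(9+3·3)/12³ = 135/8 kN
  M_B = -Pa²b/L² = -20·9²·3/12² = -135/4 kN·m
Superposition: R_A = 2515/24 kN, M_A = 809/4 kN·m, R_B = 2285/24 kN, M_B = -807/4 kN·m

R_A = 2515/24 kN, M_A = 809/4 kN·m, R_B = 2285/24 kN, M_B = -807/4 kN·m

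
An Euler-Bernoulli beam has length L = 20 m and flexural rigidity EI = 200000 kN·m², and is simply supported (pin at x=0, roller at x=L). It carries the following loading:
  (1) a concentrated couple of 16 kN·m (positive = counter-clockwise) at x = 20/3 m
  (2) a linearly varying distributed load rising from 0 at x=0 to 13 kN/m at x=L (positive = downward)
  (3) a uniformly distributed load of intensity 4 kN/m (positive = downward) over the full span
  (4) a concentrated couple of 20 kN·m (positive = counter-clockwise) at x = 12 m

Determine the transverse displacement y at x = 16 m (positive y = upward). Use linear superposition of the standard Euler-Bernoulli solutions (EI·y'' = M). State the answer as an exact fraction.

Load 1 — applied couple M₀=16 kN·m at a=20/3 m (b=L-a=40/3):
  y_1 = (M₀x³/(6L)-M₀(x-a)²/2+C₁x)/EI  [x>a] with C₁=M₀(3b²-L²)/(6L)=160/9 = (16·16³/(6·20)-16·(16-(20/3))²/2+(160/9)·16)/200000 = 94/140625 m
Load 2 — triangular load w₀=13 kN/m (0→w₀ over full span):
  y_2 = -w₀x(7L⁴-10L²x²+3x⁴)/(360LEI) = -13·16·(7·20⁴-10·20²·16²+3·16⁴)/(360·20·200000) = -3302/78125 m
Load 3 — uniform load w=4 kN/m over full span:
  y_3 = -wx(L³-2Lx²+x³)/(24EI) = -4·16·(20³-2·20·16²+16³)/(24·200000) = -232/9375 m
Load 4 — applied couple M₀=20 kN·m at a=12 m (b=L-a=8):
  y_4 = (M₀x³/(6L)-M₀(x-a)²/2+C₁x)/EI  [x>a] with C₁=M₀(3b²-L²)/(6L)=-104/3 = (20·16³/(6·20)-20·(16-12)²/2+(-104/3)·16)/200000 = -1/6250 m
Superposition: y = Σ y_i = -93521/1406250 m ≈ -0.066504 m

y(16) = -93521/1406250 m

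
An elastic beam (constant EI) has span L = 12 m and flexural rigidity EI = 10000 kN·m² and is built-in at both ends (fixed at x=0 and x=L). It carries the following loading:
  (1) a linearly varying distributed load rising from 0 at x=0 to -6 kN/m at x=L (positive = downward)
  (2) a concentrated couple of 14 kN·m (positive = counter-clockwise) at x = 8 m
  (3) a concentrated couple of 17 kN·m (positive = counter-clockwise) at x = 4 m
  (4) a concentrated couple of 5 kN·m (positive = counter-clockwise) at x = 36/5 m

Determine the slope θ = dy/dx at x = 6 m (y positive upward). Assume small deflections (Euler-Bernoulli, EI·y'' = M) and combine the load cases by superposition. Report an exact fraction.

θ(6) = 33/50000 rad

Load 1 — triangular load w₀=-6 kN/m (0→w₀ over full span):
  θ_1 = -w₀(2x(L-x)(L-2x)(x+2L)+x²(L-x)²)/(120LEI) = -(-6)·(2·6·(12-6)·(12-2·6)·(6+2·12)+6²·(12-6)²)/(120·12·10000) = 27/50000 rad
Load 2 — applied couple M₀=14 kN·m at a=8 m (b=L-a=4):
  θ_2 = (R_Ax²/2 - M_Ax)/EI  [x≤a] with R_A=14/9, M_A=14/3 = ((14/9)·6²/2 - (14/3)·6)/10000 = 0 rad
Load 3 — applied couple M₀=17 kN·m at a=4 m (b=L-a=8):
  θ_3 = (R_Ax²/2 - M_Ax - M₀(x-a))/EI  [x>a] with R_A=17/9, M_A=0 = ((17/9)·6²/2 - 0·6 - 17·(6-4))/10000 = 0 rad
Load 4 — applied couple M₀=5 kN·m at a=36/5 m (b=L-a=24/5):
  θ_4 = (R_Ax²/2 - M_Ax)/EI  [x≤a] with R_A=3/5, M_A=8/5 = ((3/5)·6²/2 - (8/5)·6)/10000 = 3/25000 rad
Superposition: θ = Σ θ_i = 33/50000 rad ≈ 0.000660 rad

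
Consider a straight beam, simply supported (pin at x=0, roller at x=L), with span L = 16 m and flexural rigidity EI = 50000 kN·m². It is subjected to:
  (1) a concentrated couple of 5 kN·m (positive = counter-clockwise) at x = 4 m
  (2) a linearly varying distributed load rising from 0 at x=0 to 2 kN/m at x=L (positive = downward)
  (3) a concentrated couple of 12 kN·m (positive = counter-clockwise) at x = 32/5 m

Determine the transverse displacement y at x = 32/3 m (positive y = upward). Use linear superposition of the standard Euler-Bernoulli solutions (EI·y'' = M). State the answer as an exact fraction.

y(32/3) = -1468199/113906250 m

Load 1 — applied couple M₀=5 kN·m at a=4 m (b=L-a=12):
  y_1 = (M₀x³/(6L)-M₀(x-a)²/2+C₁x)/EI  [x>a] with C₁=M₀(3b²-L²)/(6L)=55/6 = (5·(32/3)³/(6·16)-5·((32/3)-4)²/2+(55/6)·(32/3))/50000 = 101/101250 m
Load 2 — triangular load w₀=2 kN/m (0→w₀ over full span):
  y_2 = -w₀x(7L⁴-10L²x²+3x⁴)/(360LEI) = -2·(32/3)·(7·16⁴-10·16²·(32/3)²+3·(32/3)⁴)/(360·16·50000) = -34816/2278125 m
Load 3 — applied couple M₀=12 kN·m at a=32/5 m (b=L-a=48/5):
  y_3 = (M₀x³/(6L)-M₀(x-a)²/2+C₁x)/EI  [x>a] with C₁=M₀(3b²-L²)/(6L)=64/25 = (12·(32/3)³/(6·16)-12·((32/3)-(32/5))²/2+(64/25)·(32/3))/50000 = 2944/2109375 m
Superposition: y = Σ y_i = -1468199/113906250 m ≈ -0.012890 m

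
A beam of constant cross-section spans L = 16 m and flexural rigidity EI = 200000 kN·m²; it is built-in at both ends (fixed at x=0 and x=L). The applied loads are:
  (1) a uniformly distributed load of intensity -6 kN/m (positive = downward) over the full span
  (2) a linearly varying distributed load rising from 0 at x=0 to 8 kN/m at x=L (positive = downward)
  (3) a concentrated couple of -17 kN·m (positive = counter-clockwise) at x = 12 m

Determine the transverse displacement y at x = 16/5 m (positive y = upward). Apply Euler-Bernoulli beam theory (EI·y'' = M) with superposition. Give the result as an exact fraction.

y(16/5) = 1136933/1171875000 m

Load 1 — uniform load w=-6 kN/m over full span:
  y_1 = -wx²(L-x)²/(24EI) = -(-6)·(16/5)²·(16-(16/5))²/(24·200000) = 4096/1953125 m
Load 2 — triangular load w₀=8 kN/m (0→w₀ over full span):
  y_2 = -w₀x²(L-x)²(x+2L)/(120LEI) = -8·(16/5)²·(16-(16/5))²·((16/5)+2·16)/(120·16·200000) = -180224/146484375 m
Load 3 — applied couple M₀=-17 kN·m at a=12 m (b=L-a=4):
  y_3 = (R_Ax³/6 - M_Ax²/2)/EI  [x≤a] with R_A=-153/128, M_A=-85/16 = ((-153/128)·(16/5)³/6 - (-85/16)·(16/5)²/2)/200000 = 323/3125000 m
Superposition: y = Σ y_i = 1136933/1171875000 m ≈ 0.000970 m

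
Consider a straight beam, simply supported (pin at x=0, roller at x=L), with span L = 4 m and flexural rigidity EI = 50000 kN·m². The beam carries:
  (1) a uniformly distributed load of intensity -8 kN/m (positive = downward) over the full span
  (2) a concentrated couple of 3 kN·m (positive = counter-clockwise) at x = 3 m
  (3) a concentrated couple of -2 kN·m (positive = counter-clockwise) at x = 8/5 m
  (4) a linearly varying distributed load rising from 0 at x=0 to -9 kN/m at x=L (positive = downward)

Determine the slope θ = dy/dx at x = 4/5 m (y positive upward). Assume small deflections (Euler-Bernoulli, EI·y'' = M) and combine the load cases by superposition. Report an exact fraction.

Load 1 — uniform load w=-8 kN/m over full span:
  θ_1 = -w(L³-6Lx²+4x³)/(24EI) = -(-8)·(4³-6·4·(4/5)²+4·(4/5)³)/(24·50000) = 132/390625 rad
Load 2 — applied couple M₀=3 kN·m at a=3 m (b=L-a=1):
  θ_2 = (M₀x²/(2L)+C₁)/EI  [x≤a] with C₁=M₀(3b²-L²)/(6L)=-13/8 = (3·(4/5)²/(2·4)+(-13/8))/50000 = -277/10000000 rad
Load 3 — applied couple M₀=-2 kN·m at a=8/5 m (b=L-a=12/5):
  θ_3 = (M₀x²/(2L)+C₁)/EI  [x≤a] with C₁=M₀(3b²-L²)/(6L)=-8/75 = ((-2)·(4/5)²/(2·4)+(-8/75))/50000 = -1/187500 rad
Load 4 — triangular load w₀=-9 kN/m (0→w₀ over full span):
  θ_4 = -w₀(7L⁴-30L²x²+15x⁴)/(360LEI) = -(-9)·(7·4⁴-30·4²·(4/5)²+15·(4/5)⁴)/(360·4·50000) = 364/1953125 rad
Superposition: θ = Σ θ_i = 368441/750000000 rad ≈ 0.000491 rad

θ(4/5) = 368441/750000000 rad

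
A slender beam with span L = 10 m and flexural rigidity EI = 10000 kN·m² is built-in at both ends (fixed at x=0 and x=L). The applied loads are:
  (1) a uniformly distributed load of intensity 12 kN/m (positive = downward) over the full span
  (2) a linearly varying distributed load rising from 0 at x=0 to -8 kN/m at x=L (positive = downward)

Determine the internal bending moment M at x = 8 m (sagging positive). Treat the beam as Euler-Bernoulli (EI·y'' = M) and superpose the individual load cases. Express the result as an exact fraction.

M(8) = -76/15 kN·m

Load 1 — uniform load w=12 kN/m over full span:
  M_1 = wLx/2 - wL²/12 - wx²/2 = 12·10·8/2 - 12·10²/12 - 12·8²/2 = -4 kN·m
Load 2 — triangular load w₀=-8 kN/m (0→w₀ over full span):
  M_2 = 3w₀Lx/20 - w₀L²/30 - w₀x³/(6L) = 3·(-8)·10·8/20 - (-8)·10²/30 - (-8)·8³/(6·10) = -16/15 kN·m
Superposition: M = Σ M_i = -76/15 kN·m ≈ -5.066667 kN·m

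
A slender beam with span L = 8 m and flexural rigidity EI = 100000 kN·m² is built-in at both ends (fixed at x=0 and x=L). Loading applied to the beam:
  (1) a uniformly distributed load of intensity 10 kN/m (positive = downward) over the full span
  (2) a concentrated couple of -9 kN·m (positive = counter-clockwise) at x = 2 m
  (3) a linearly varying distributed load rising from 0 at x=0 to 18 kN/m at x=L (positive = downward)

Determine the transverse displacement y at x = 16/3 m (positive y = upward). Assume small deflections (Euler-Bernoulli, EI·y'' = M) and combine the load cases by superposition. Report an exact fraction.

y(16/3) = -103997/60750000 m

Load 1 — uniform load w=10 kN/m over full span:
  y_1 = -wx²(L-x)²/(24EI) = -10·(16/3)²·(8-(16/3))²/(24·100000) = -128/151875 m
Load 2 — applied couple M₀=-9 kN·m at a=2 m (b=L-a=6):
  y_2 = (R_Ax³/6 - M_Ax²/2 - M₀(x-a)²/2)/EI  [x>a] with R_A=-81/64, M_A=27/16 = ((-81/64)·(16/3)³/6 - (27/16)·(16/3)²/2 - (-9)·((16/3)-2)²/2)/100000 = -3/50000 m
Load 3 — triangular load w₀=18 kN/m (0→w₀ over full span):
  y_3 = -w₀x²(L-x)²(x+2L)/(120LEI) = -18·(16/3)²·(8-(16/3))²·((16/3)+2·8)/(120·8·100000) = -1024/1265625 m
Superposition: y = Σ y_i = -103997/60750000 m ≈ -0.001712 m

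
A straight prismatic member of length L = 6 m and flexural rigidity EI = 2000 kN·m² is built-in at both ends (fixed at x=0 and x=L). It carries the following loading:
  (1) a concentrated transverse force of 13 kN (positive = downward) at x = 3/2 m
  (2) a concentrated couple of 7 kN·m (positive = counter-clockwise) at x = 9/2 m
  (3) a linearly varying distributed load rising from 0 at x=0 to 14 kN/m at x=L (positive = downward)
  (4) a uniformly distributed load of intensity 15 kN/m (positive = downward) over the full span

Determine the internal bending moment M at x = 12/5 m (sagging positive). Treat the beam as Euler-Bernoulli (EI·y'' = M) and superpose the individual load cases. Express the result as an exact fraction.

M(12/5) = 129931/4000 kN·m

Load 1 — point force P=13 kN at a=3/2 m (b=L-a=9/2):
  M_1 = Pa²(a+3b)(L-x)/L³ - Pa²b/L²  [x>a] = 13·(3/2)²·((3/2)+3·(9/2))·(6-(12/5))/6³ - 13·(3/2)²·(9/2)/6² = 117/32 kN·m
Load 2 — applied couple M₀=7 kN·m at a=9/2 m (b=L-a=3/2):
  M_2 = R_Ax - M_A  [x≤a] with R_A=21/16, M_A=35/16 = (21/16)·(12/5) - (35/16) = 77/80 kN·m
Load 3 — triangular load w₀=14 kN/m (0→w₀ over full span):
  M_3 = 3w₀Lx/20 - w₀L²/30 - w₀x³/(6L) = 3·14·6·(12/5)/20 - 14·6²/30 - 14·(12/5)³/(6·6) = 1008/125 kN·m
Load 4 — uniform load w=15 kN/m over full span:
  M_4 = wLx/2 - wL²/12 - wx²/2 = 15·6·(12/5)/2 - 15·6²/12 - 15·(12/5)²/2 = 99/5 kN·m
Superposition: M = Σ M_i = 129931/4000 kN·m ≈ 32.482750 kN·m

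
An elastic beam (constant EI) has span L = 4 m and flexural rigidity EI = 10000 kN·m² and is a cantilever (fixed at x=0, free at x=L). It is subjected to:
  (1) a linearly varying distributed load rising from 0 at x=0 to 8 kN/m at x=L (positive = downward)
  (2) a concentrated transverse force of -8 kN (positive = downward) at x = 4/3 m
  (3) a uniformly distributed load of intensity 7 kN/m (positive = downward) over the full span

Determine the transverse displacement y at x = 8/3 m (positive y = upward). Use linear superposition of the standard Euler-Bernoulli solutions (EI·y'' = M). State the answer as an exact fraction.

Load 1 — triangular load w₀=8 kN/m (0→w₀ over full span):
  y_1 = (w₀Lx³/12-w₀L²x²/6-w₀x⁵/(120L))/EI = (8·4·(8/3)³/12-8·4²·(8/3)²/6-8·(8/3)⁵/(120·4))/10000 = -23552/2278125 m
Load 2 — point force P=-8 kN at a=4/3 m (b=L-a=8/3):
  y_2 = -Pa²(3x-a)/(6EI)  [x>a] = -(-8)·(4/3)²·(3·(8/3)-(4/3))/(6·10000) = 16/10125 m
Load 3 — uniform load w=7 kN/m over full span:
  y_3 = -wx²(x²-4Lx+6L²)/(24EI) = -7·(8/3)²·((8/3)²-4·4·(8/3)+6·4²)/(24·10000) = -1904/151875 m
Superposition: y = Σ y_i = -48512/2278125 m ≈ -0.021295 m

y(8/3) = -48512/2278125 m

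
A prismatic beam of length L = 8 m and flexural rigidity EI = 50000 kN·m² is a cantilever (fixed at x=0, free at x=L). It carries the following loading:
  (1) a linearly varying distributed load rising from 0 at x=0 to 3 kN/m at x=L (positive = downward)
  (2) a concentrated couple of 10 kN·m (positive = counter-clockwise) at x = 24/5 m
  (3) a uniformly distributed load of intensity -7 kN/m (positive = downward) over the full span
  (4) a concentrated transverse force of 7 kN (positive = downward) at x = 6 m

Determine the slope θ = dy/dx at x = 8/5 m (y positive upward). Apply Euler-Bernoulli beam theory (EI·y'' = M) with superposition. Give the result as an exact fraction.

θ(8/5) = 18998/5859375 rad

Load 1 — triangular load w₀=3 kN/m (0→w₀ over full span):
  θ_1 = (w₀Lx²/4-w₀L²x/3-w₀x⁴/(24L))/EI = (3·8·(8/5)²/4-3·8²·(8/5)/3-3·(8/5)⁴/(24·8))/50000 = -3404/1953125 rad
Load 2 — applied couple M₀=10 kN·m at a=24/5 m (b=L-a=16/5):
  θ_2 = M₀x/EI  [x≤a] = 10·(8/5)/50000 = 1/3125 rad
Load 3 — uniform load w=-7 kN/m over full span:
  θ_3 = -wx(x²-3Lx+3L²)/(6EI) = -(-7)·(8/5)·((8/5)²-3·8·(8/5)+3·8²)/(6·50000) = 6832/1171875 rad
Load 4 — point force P=7 kN at a=6 m (b=L-a=2):
  θ_4 = -Px(2a-x)/(2EI)  [x≤a] = -7·(8/5)·(2·6-(8/5))/(2·50000) = -91/78125 rad
Superposition: θ = Σ θ_i = 18998/5859375 rad ≈ 0.003242 rad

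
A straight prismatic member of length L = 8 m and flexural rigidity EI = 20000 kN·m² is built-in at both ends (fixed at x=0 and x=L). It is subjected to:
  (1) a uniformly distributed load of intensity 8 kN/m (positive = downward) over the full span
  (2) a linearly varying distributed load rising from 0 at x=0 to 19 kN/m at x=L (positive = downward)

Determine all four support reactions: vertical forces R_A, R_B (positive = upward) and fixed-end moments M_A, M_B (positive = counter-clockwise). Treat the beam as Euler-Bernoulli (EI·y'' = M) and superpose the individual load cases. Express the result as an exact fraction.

R_A = 274/5 kN, M_A = 416/5 kN·m, R_B = 426/5 kN, M_B = -1552/15 kN·m

Load 1 — uniform load w=8 kN/m over full span:
  R_A = wL/2 = 8·8/2 = 32 kN
  M_A = wL²/12 = 8·8²/12 = 128/3 kN·m
  R_B = wL/2 = 8·8/2 = 32 kN
  M_B = -wL²/12 = -8·8²/12 = -128/3 kN·m
Load 2 — triangular load w₀=19 kN/m (0→w₀ over full span):
  R_A = 3w₀L/20 = 3·19·8/20 = 114/5 kN
  M_A = w₀L²/30 = 19·8²/30 = 608/15 kN·m
  R_B = 7w₀L/20 = 7·19·8/20 = 266/5 kN
  M_B = -w₀L²/20 = -19·8²/20 = -304/5 kN·m
Superposition: R_A = 274/5 kN, M_A = 416/5 kN·m, R_B = 426/5 kN, M_B = -1552/15 kN·m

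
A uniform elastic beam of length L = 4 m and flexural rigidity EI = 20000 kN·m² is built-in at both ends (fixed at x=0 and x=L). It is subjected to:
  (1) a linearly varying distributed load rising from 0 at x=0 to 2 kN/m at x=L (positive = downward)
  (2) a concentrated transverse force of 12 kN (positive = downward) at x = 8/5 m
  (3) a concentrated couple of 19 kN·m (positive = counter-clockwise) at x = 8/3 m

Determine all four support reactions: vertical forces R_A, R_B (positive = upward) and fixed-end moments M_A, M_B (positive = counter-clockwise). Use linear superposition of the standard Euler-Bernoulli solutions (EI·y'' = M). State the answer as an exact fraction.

R_A = 5741/375 kN, M_A = 1789/125 kN·m, R_B = 259/375 kN, M_B = -776/125 kN·m

Load 1 — triangular load w₀=2 kN/m (0→w₀ over full span):
  R_A = 3w₀L/20 = 3·2·4/20 = 6/5 kN
  M_A = w₀L²/30 = 2·4²/30 = 16/15 kN·m
  R_B = 7w₀L/20 = 7·2·4/20 = 14/5 kN
  M_B = -w₀L²/20 = -2·4²/20 = -8/5 kN·m
Load 2 — point force P=12 kN at a=8/5 m (b=L-a=12/5):
  R_A = Pb²(3a+b)/L³ = 12·(12/5)²·(3·(8/5)+(12/5))/4³ = 972/125 kN
  M_A = Pab²/L² = 12·(8/5)·(12/5)²/4² = 864/125 kN·m
  R_B = Pa²(a+3b)/L³ = 12·(8/5)²·((8/5)+3·(12/5))/4³ = 528/125 kN
  M_B = -Pa²b/L² = -12·(8/5)²·(12/5)/4² = -576/125 kN·m
Load 3 — applied couple M₀=19 kN·m at a=8/3 m (b=L-a=4/3):
  R_A = 6M₀ab/L³ = 6·19·(8/3)·(4/3)/4³ = 19/3 kN
  M_A = M₀b(2a-b)/L² = 19·(4/3)·(2·(8/3)-(4/3))/4² = 19/3 kN·m
  R_B = -6M₀ab/L³ = -6·19·(8/3)·(4/3)/4³ = -19/3 kN
  M_B = M₀a(2b-a)/L² = 19·(8/3)·(2·(4/3)-(8/3))/4² = 0 kN·m
Superposition: R_A = 5741/375 kN, M_A = 1789/125 kN·m, R_B = 259/375 kN, M_B = -776/125 kN·m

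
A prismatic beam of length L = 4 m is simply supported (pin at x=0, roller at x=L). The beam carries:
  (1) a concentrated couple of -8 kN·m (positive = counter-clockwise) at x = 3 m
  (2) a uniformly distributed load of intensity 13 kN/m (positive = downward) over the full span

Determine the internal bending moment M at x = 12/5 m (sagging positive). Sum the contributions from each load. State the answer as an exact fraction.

M(12/5) = 504/25 kN·m

Load 1 — applied couple M₀=-8 kN·m at a=3 m (b=L-a=1):
  M_1 = M₀x/L  [x≤a] = (-8)·(12/5)/4 = -24/5 kN·m
Load 2 — uniform load w=13 kN/m over full span:
  M_2 = wx(L-x)/2 = 13·(12/5)·(4-(12/5))/2 = 624/25 kN·m
Superposition: M = Σ M_i = 504/25 kN·m ≈ 20.160000 kN·m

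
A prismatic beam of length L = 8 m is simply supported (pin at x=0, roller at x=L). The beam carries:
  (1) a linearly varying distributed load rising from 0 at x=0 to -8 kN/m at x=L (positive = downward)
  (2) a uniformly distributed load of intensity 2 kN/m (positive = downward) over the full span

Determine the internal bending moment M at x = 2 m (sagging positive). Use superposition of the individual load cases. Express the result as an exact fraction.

Load 1 — triangular load w₀=-8 kN/m (0→w₀ over full span):
  M_1 = w₀Lx/6 - w₀x³/(6L) = (-8)·8·2/6 - (-8)·2³/(6·8) = -20 kN·m
Load 2 — uniform load w=2 kN/m over full span:
  M_2 = wx(L-x)/2 = 2·2·(8-2)/2 = 12 kN·m
Superposition: M = Σ M_i = -8 kN·m ≈ -8.000000 kN·m

M(2) = -8 kN·m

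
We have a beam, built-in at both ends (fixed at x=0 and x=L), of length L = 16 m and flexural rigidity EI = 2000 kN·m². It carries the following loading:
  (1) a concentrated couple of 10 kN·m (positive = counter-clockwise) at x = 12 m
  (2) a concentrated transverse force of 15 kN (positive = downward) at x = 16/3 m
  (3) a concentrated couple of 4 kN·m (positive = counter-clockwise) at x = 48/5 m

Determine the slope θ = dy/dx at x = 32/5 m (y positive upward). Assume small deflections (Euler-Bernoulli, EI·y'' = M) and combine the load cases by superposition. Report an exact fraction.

θ(32/5) = -7009/937500 rad

Load 1 — applied couple M₀=10 kN·m at a=12 m (b=L-a=4):
  θ_1 = (R_Ax²/2 - M_Ax)/EI  [x≤a] with R_A=45/64, M_A=25/8 = ((45/64)·(32/5)²/2 - (25/8)·(32/5))/2000 = -7/2500 rad
Load 2 — point force P=15 kN at a=16/3 m (b=L-a=32/3):
  θ_2 = Pa²(L-x)(2bL-(3b+a)(L-x))/(2L³EI)  [x>a] = 15·(16/3)²·(16-(32/5))·(2·(32/3)·16-(3·(32/3)+(16/3))·(16-(32/5)))/(2·16³·2000) = -8/1875 rad
Load 3 — applied couple M₀=4 kN·m at a=48/5 m (b=L-a=32/5):
  θ_3 = (R_Ax²/2 - M_Ax)/EI  [x≤a] with R_A=9/25, M_A=32/25 = ((9/25)·(32/5)²/2 - (32/25)·(32/5))/2000 = -32/78125 rad
Superposition: θ = Σ θ_i = -7009/937500 rad ≈ -0.007476 rad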